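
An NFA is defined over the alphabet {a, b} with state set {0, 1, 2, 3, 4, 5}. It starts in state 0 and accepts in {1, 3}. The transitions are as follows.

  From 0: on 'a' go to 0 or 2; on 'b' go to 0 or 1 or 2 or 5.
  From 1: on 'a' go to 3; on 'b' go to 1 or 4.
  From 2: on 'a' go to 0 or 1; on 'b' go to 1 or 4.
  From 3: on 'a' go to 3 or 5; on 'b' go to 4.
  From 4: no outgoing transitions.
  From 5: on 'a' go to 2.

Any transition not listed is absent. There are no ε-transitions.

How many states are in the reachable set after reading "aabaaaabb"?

5

Start in {0}.
Read 'a': 0→{0, 2}; now {0, 2}.
Read 'a': 0→{0, 2}, 2→{0, 1}; now {0, 1, 2}.
Read 'b': 0→{0, 1, 2, 5}, 1→{1, 4}, 2→{1, 4}; now {0, 1, 2, 4, 5}.
Read 'a': 0→{0, 2}, 1→{3}, 2→{0, 1}, 4→∅, 5→{2}; now {0, 1, 2, 3}.
Read 'a': 0→{0, 2}, 1→{3}, 2→{0, 1}, 3→{3, 5}; now {0, 1, 2, 3, 5}.
Read 'a': 0→{0, 2}, 1→{3}, 2→{0, 1}, 3→{3, 5}, 5→{2}; now {0, 1, 2, 3, 5}.
Read 'a': 0→{0, 2}, 1→{3}, 2→{0, 1}, 3→{3, 5}, 5→{2}; now {0, 1, 2, 3, 5}.
Read 'b': 0→{0, 1, 2, 5}, 1→{1, 4}, 2→{1, 4}, 3→{4}, 5→∅; now {0, 1, 2, 4, 5}.
Read 'b': 0→{0, 1, 2, 5}, 1→{1, 4}, 2→{1, 4}, 4→∅, 5→∅; now {0, 1, 2, 4, 5}.
That set has 5 states.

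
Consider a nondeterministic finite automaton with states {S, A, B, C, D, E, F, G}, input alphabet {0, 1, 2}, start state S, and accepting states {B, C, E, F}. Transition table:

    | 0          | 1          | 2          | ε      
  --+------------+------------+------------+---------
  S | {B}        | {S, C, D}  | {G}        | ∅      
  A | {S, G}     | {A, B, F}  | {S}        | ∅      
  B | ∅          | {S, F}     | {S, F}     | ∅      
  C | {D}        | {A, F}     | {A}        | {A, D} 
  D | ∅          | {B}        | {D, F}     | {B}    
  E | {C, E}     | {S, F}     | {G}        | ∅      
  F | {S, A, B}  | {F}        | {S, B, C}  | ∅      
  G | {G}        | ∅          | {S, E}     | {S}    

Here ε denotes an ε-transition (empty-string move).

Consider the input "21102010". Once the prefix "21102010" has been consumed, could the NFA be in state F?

No

Start in {S}.
Read '2': {S} → {S, G}.
Read '1': {S, G} → {S, A, B, C, D}.
Read '1': {S, A, B, C, D} → {S, A, B, C, D, F}.
Read '0': {S, A, B, C, D, F} → {S, A, B, D, G}.
Read '2': {S, A, B, D, G} → {S, B, D, E, F, G}.
Read '0': {S, B, D, E, F, G} → {S, A, B, C, D, E, G}.
Read '1': {S, A, B, C, D, E, G} → {S, A, B, C, D, F}.
Read '0': {S, A, B, C, D, F} → {S, A, B, D, G}.
State F is not in {S, A, B, D, G}.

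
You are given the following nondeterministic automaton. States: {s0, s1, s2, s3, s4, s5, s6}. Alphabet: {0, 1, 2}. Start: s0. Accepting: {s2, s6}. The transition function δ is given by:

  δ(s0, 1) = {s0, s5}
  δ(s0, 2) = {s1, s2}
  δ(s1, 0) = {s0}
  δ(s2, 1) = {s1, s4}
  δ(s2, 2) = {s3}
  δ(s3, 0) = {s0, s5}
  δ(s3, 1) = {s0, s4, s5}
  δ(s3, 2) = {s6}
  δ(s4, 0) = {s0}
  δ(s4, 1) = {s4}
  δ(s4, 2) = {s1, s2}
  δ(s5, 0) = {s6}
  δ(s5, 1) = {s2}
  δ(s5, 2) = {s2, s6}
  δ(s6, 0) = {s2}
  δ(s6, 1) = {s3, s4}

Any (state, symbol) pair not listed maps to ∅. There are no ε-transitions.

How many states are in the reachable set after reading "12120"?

Start in {s0}.
Read '1': {s0} → {s0, s5}.
Read '2': {s0, s5} → {s1, s2, s6}.
Read '1': {s1, s2, s6} → {s1, s3, s4}.
Read '2': {s1, s3, s4} → {s1, s2, s6}.
Read '0': {s1, s2, s6} → {s0, s2}.
That set has 2 states.

2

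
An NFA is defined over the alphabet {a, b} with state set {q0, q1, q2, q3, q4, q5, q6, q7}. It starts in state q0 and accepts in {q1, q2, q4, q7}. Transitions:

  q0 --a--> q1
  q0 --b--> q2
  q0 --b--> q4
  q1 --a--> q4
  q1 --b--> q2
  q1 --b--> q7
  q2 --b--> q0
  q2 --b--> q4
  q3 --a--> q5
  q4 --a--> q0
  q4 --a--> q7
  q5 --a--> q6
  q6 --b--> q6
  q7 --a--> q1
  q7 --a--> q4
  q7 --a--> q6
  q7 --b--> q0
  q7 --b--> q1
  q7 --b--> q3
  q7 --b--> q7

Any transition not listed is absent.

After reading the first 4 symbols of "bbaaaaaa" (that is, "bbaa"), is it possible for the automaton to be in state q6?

Yes

Start in {q0}.
Read 'b': {q0} → {q2, q4}.
Read 'b': {q2, q4} → {q0, q4}.
Read 'a': {q0, q4} → {q0, q1, q7}.
Read 'a': {q0, q1, q7} → {q1, q4, q6}.
State q6 is in {q1, q4, q6}.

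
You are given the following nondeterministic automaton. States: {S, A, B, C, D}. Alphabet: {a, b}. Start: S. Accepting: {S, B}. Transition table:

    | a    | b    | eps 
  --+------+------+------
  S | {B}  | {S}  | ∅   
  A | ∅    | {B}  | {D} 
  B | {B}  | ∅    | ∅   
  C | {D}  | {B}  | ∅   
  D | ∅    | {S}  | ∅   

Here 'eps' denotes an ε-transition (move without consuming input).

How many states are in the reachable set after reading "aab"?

Start in {S}.
Read 'a': {S} → {B}.
Read 'a': {B} → {B}.
Read 'b': {B} → ∅.
That set has 0 states.

0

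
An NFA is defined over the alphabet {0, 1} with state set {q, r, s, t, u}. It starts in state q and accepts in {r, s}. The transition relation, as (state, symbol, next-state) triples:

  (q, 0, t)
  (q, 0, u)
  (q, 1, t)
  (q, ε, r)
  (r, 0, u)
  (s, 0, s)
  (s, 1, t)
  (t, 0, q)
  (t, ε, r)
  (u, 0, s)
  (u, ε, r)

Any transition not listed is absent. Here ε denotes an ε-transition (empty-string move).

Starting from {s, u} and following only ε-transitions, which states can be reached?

{r, s, u}

Begin with {s, u}.
ε-move u → r; add r.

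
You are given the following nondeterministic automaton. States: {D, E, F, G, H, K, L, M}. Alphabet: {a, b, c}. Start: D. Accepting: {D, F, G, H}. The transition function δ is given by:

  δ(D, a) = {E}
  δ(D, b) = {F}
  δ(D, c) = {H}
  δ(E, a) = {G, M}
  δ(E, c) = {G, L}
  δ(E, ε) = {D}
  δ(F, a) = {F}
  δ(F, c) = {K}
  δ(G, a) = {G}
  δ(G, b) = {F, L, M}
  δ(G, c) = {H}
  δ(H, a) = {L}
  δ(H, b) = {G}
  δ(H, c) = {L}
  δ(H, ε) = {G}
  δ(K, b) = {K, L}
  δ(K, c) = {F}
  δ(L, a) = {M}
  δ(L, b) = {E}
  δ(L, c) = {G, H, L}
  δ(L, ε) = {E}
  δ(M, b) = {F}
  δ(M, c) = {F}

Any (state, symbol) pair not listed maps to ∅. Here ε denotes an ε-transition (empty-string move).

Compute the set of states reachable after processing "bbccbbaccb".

∅

Start in {D}.
Read 'b': D→{F}; now {F}.
Read 'b': F→∅; now ∅.
The set is empty and remains empty for the remaining 8 symbols.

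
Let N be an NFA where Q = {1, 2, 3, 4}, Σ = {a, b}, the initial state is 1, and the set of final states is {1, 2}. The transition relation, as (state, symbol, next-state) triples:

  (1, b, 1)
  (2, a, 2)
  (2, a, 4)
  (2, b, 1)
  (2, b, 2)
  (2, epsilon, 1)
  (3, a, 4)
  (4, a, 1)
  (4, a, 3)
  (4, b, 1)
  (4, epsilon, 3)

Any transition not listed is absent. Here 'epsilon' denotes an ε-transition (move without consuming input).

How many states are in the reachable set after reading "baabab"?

Start in {1}.
Read 'b': {1} → {1}.
Read 'a': {1} → ∅.
The set is empty and remains empty for the remaining 4 symbols.
That set has 0 states.

0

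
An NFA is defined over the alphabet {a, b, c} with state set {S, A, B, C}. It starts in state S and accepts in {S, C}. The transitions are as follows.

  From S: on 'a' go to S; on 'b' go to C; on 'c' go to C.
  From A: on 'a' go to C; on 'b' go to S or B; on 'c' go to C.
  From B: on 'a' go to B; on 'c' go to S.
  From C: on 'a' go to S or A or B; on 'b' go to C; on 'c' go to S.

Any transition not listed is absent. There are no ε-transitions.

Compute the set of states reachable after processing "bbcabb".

{C}

Start in {S}.
Read 'b': {S} → {C}.
Read 'b': {C} → {C}.
Read 'c': {C} → {S}.
Read 'a': {S} → {S}.
Read 'b': {S} → {C}.
Read 'b': {C} → {C}.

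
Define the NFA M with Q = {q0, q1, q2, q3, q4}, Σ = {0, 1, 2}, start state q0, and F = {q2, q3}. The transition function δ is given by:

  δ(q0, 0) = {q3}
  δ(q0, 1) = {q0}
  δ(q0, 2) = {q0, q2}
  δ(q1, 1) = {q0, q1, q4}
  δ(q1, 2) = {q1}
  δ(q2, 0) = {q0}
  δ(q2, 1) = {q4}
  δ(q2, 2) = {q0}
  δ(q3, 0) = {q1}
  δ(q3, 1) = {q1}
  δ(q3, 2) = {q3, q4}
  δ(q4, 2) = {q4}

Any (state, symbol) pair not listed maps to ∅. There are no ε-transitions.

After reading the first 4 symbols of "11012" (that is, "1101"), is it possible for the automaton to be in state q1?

Yes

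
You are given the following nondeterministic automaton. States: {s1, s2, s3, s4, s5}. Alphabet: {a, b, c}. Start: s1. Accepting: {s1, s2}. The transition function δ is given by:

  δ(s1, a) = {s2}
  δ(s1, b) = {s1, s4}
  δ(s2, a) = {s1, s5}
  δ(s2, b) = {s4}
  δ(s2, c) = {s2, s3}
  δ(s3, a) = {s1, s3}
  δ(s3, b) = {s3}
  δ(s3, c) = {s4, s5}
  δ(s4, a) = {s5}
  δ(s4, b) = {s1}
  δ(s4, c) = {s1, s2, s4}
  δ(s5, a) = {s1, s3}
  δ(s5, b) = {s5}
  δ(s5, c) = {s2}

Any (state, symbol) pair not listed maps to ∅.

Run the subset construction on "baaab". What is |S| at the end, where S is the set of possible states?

Start in {s1}.
Read 'b': {s1} → {s1, s4}.
Read 'a': {s1, s4} → {s2, s5}.
Read 'a': {s2, s5} → {s1, s3, s5}.
Read 'a': {s1, s3, s5} → {s1, s2, s3}.
Read 'b': {s1, s2, s3} → {s1, s3, s4}.
That set has 3 states.

3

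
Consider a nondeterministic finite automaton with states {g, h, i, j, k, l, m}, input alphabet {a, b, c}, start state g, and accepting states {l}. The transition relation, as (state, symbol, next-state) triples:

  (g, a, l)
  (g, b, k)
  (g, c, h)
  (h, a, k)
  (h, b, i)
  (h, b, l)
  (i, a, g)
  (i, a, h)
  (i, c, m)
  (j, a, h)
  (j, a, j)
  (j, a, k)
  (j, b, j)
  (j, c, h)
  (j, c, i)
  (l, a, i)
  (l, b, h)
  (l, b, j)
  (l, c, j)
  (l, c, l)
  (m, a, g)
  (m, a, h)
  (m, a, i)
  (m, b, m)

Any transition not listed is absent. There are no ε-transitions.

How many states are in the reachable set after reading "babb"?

Start in {g}.
Read 'b': g→{k}; now {k}.
Read 'a': k→∅; now ∅.
The set is empty and remains empty for the remaining 2 symbols.
That set has 0 states.

0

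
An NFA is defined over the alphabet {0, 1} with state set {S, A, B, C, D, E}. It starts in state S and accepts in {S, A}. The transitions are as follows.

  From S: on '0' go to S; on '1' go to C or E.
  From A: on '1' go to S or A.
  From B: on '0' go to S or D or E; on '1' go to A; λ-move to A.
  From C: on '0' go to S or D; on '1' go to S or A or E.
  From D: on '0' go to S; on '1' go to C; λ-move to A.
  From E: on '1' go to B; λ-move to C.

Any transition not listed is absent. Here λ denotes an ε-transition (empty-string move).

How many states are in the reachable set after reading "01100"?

3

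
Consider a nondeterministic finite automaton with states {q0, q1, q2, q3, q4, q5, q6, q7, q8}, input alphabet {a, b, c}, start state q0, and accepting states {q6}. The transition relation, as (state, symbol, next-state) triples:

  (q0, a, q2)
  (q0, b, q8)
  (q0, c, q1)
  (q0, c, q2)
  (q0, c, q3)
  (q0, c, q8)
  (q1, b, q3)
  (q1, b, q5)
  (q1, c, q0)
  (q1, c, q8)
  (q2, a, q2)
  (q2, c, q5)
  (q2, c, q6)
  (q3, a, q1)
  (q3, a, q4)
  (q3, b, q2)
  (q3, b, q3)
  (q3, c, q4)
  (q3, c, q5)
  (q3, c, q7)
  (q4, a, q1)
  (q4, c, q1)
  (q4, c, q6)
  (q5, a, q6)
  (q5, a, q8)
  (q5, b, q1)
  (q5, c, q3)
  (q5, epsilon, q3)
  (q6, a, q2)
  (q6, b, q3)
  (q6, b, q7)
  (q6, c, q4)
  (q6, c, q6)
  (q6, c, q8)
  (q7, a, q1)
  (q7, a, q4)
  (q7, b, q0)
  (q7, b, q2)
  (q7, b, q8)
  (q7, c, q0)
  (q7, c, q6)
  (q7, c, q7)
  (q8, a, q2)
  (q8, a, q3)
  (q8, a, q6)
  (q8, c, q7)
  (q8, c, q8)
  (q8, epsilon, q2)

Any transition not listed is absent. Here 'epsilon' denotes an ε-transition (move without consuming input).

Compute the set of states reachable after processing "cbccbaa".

{q1, q2, q3, q4, q6}

Start in {q0}.
Read 'c': {q0} → {q1, q2, q3, q8}.
Read 'b': {q1, q2, q3, q8} → {q2, q3, q5}.
Read 'c': {q2, q3, q5} → {q3, q4, q5, q6, q7}.
Read 'c': {q3, q4, q5, q6, q7} → {q0, q1, q2, q3, q4, q5, q6, q7, q8}.
Read 'b': {q0, q1, q2, q3, q4, q5, q6, q7, q8} → {q0, q1, q2, q3, q5, q7, q8}.
Read 'a': {q0, q1, q2, q3, q5, q7, q8} → {q1, q2, q3, q4, q6, q8}.
Read 'a': {q1, q2, q3, q4, q6, q8} → {q1, q2, q3, q4, q6}.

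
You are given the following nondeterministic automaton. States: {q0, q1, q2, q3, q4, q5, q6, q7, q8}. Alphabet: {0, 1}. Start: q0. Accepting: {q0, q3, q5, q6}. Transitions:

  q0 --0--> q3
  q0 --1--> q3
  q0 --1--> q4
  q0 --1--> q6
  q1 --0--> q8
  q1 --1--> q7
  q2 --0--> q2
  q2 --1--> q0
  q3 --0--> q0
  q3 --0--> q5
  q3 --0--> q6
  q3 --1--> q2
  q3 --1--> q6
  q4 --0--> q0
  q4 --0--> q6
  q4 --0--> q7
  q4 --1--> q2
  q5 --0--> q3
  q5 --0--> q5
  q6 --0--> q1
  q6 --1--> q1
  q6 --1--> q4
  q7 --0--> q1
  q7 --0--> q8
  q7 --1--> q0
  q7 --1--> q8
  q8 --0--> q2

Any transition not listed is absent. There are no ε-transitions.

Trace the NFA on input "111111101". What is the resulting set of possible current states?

{q0, q1, q2, q3, q4, q6, q7, q8}

Start in {q0}.
Read '1': {q0} → {q3, q4, q6}.
Read '1': {q3, q4, q6} → {q1, q2, q4, q6}.
Read '1': {q1, q2, q4, q6} → {q0, q1, q2, q4, q7}.
Read '1': {q0, q1, q2, q4, q7} → {q0, q2, q3, q4, q6, q7, q8}.
Read '1': {q0, q2, q3, q4, q6, q7, q8} → {q0, q1, q2, q3, q4, q6, q8}.
Read '1': {q0, q1, q2, q3, q4, q6, q8} → {q0, q1, q2, q3, q4, q6, q7}.
Read '1': {q0, q1, q2, q3, q4, q6, q7} → {q0, q1, q2, q3, q4, q6, q7, q8}.
Read '0': {q0, q1, q2, q3, q4, q6, q7, q8} → {q0, q1, q2, q3, q5, q6, q7, q8}.
Read '1': {q0, q1, q2, q3, q5, q6, q7, q8} → {q0, q1, q2, q3, q4, q6, q7, q8}.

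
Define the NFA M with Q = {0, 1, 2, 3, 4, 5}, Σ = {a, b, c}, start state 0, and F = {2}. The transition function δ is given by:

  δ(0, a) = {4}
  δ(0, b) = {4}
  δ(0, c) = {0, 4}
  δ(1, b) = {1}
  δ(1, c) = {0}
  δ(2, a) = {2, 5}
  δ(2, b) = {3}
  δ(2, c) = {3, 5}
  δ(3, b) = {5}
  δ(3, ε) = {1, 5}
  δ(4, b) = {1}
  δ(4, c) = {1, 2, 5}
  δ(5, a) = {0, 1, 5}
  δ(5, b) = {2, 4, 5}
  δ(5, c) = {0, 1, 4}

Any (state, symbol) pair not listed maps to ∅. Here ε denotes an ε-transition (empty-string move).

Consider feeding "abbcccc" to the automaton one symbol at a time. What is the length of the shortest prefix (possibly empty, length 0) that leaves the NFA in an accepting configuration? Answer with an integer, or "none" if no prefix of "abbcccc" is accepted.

6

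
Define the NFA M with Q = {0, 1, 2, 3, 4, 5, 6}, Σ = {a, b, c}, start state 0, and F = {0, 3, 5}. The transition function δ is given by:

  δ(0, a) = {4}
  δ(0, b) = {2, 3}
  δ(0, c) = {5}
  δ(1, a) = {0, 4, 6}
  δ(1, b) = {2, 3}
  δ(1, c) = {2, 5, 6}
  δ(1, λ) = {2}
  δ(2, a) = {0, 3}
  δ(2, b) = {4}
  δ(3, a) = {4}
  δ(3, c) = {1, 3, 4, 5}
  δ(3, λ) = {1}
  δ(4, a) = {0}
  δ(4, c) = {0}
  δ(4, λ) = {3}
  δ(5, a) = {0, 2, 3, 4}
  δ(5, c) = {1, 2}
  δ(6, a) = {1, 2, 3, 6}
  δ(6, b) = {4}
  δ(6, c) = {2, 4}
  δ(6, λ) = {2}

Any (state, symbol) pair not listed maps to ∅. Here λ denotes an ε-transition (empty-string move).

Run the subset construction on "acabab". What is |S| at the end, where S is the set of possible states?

Start in {0}.
Read 'a': {0} → {1, 2, 3, 4}.
Read 'c': {1, 2, 3, 4} → {0, 1, 2, 3, 4, 5, 6}.
Read 'a': {0, 1, 2, 3, 4, 5, 6} → {0, 1, 2, 3, 4, 6}.
Read 'b': {0, 1, 2, 3, 4, 6} → {1, 2, 3, 4}.
Read 'a': {1, 2, 3, 4} → {0, 1, 2, 3, 4, 6}.
Read 'b': {0, 1, 2, 3, 4, 6} → {1, 2, 3, 4}.
That set has 4 states.

4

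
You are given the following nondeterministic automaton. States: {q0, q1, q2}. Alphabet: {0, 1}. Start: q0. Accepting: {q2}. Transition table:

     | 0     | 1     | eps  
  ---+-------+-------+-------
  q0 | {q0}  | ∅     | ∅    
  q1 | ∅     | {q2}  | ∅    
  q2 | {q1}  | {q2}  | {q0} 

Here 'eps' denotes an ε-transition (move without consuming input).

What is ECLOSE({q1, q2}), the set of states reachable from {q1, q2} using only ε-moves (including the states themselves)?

Begin with {q1, q2}.
ε-move q2 → q0; add q0.

{q0, q1, q2}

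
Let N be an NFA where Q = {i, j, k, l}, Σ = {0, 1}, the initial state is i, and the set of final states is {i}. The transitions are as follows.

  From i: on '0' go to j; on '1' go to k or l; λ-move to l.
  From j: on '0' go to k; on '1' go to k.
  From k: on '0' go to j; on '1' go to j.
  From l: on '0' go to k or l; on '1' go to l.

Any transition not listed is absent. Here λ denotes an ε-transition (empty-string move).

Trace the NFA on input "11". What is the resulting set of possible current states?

{j, l}

Start: ε-closure({i}) = {i, l}.
Read '1': {i, l} → {k, l}.
Read '1': {k, l} → {j, l}.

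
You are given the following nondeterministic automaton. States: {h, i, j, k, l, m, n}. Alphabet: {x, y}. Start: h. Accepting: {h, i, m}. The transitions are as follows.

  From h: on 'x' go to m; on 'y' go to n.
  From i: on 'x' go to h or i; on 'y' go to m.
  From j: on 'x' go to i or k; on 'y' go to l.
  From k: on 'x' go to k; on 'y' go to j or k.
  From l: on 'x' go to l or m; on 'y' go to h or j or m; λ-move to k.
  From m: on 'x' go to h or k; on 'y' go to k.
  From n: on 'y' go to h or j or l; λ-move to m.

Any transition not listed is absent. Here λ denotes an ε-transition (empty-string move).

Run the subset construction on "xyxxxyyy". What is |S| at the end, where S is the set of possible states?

5

Start in {h}.
Read 'x': {h} → {m}.
Read 'y': {m} → {k}.
Read 'x': {k} → {k}.
Read 'x': {k} → {k}.
Read 'x': {k} → {k}.
Read 'y': {k} → {j, k}.
Read 'y': {j, k} → {j, k, l}.
Read 'y': {j, k, l} → {h, j, k, l, m}.
That set has 5 states.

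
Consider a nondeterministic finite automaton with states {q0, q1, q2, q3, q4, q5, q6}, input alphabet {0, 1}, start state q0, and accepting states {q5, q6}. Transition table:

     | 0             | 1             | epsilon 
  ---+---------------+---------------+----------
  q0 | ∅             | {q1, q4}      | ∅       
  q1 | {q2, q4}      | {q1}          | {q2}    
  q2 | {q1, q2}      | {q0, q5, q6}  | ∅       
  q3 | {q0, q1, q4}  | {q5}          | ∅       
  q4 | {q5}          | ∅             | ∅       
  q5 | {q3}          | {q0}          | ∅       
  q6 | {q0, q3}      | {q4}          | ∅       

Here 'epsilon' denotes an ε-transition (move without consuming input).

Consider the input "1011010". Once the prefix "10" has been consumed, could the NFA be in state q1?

Yes

Start in {q0}.
Read '1': q0→{q1, q4}; union {q1, q4}; ε-closure = {q1, q2, q4}.
Read '0': q1→{q2, q4}, q2→{q1, q2}, q4→{q5}; now {q1, q2, q4, q5}.
State q1 is in {q1, q2, q4, q5}.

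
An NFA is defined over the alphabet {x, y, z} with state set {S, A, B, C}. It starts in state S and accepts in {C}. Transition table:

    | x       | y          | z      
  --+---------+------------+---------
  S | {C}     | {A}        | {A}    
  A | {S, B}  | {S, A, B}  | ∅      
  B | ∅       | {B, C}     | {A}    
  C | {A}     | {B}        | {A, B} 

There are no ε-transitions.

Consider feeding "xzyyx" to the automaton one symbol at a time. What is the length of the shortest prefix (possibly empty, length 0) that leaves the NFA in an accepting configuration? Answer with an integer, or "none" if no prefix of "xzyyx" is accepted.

1

Start in {S}.
Read 'x': S→{C}; now {C}.
None of the earlier sets intersect F, but {C} does.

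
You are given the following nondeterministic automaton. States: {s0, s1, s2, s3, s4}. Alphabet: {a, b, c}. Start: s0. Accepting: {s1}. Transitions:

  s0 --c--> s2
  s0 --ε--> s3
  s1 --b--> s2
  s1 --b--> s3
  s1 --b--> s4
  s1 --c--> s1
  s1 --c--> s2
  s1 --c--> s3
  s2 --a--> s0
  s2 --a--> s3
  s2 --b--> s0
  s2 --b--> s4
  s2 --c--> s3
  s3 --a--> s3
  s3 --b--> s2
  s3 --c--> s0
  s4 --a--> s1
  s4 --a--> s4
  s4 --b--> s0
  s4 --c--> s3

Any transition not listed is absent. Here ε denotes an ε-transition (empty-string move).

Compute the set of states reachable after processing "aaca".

Start: ε-closure({s0}) = {s0, s3}.
Read 'a': {s0, s3} → {s3}.
Read 'a': {s3} → {s3}.
Read 'c': {s3} → {s0, s3}.
Read 'a': {s0, s3} → {s3}.

{s3}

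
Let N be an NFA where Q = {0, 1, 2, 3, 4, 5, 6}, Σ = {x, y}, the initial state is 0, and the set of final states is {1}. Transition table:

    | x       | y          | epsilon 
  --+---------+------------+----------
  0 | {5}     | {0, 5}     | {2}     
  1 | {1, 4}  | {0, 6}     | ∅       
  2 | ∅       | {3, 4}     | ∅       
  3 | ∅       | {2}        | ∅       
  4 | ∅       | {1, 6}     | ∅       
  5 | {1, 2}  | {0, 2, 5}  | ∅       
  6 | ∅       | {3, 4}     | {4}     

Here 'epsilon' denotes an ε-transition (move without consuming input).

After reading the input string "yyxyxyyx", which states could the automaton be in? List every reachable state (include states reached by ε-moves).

{1, 2, 4, 5}

Start: ε-closure({0}) = {0, 2}.
Read 'y': 0→{0, 5}, 2→{3, 4}; union {0, 3, 4, 5}; ε-closure = {0, 2, 3, 4, 5}.
Read 'y': 0→{0, 5}, 2→{3, 4}, 3→{2}, 4→{1, 6}, 5→{0, 2, 5}; now {0, 1, 2, 3, 4, 5, 6}.
Read 'x': 0→{5}, 1→{1, 4}, 2→∅, 3→∅, 4→∅, 5→{1, 2}, 6→∅; now {1, 2, 4, 5}.
Read 'y': 1→{0, 6}, 2→{3, 4}, 4→{1, 6}, 5→{0, 2, 5}; now {0, 1, 2, 3, 4, 5, 6}.
Read 'x': 0→{5}, 1→{1, 4}, 2→∅, 3→∅, 4→∅, 5→{1, 2}, 6→∅; now {1, 2, 4, 5}.
Read 'y': 1→{0, 6}, 2→{3, 4}, 4→{1, 6}, 5→{0, 2, 5}; now {0, 1, 2, 3, 4, 5, 6}.
Read 'y': 0→{0, 5}, 1→{0, 6}, 2→{3, 4}, 3→{2}, 4→{1, 6}, 5→{0, 2, 5}, 6→{3, 4}; now {0, 1, 2, 3, 4, 5, 6}.
Read 'x': 0→{5}, 1→{1, 4}, 2→∅, 3→∅, 4→∅, 5→{1, 2}, 6→∅; now {1, 2, 4, 5}.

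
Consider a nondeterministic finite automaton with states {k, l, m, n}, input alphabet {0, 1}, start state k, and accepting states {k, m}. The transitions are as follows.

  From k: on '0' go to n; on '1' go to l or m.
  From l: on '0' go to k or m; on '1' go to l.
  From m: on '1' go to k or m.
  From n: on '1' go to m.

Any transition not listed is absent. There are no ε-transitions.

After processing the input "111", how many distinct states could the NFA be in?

3

Start in {k}.
Read '1': {k} → {l, m}.
Read '1': {l, m} → {k, l, m}.
Read '1': {k, l, m} → {k, l, m}.
That set has 3 states.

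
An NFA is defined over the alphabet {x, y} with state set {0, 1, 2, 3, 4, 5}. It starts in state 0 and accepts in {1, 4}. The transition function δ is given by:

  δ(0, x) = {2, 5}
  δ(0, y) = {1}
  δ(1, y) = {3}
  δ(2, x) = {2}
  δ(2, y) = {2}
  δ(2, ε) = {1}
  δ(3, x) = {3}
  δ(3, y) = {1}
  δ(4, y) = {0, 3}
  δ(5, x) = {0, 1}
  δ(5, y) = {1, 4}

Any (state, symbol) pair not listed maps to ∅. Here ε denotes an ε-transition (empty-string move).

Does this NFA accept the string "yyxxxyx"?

Start in {0}.
Read 'y': {0} → {1}.
Read 'y': {1} → {3}.
Read 'x': {3} → {3}.
Read 'x': {3} → {3}.
Read 'x': {3} → {3}.
Read 'y': {3} → {1}.
Read 'x': {1} → ∅.
The final set ∅ contains no accepting state.

No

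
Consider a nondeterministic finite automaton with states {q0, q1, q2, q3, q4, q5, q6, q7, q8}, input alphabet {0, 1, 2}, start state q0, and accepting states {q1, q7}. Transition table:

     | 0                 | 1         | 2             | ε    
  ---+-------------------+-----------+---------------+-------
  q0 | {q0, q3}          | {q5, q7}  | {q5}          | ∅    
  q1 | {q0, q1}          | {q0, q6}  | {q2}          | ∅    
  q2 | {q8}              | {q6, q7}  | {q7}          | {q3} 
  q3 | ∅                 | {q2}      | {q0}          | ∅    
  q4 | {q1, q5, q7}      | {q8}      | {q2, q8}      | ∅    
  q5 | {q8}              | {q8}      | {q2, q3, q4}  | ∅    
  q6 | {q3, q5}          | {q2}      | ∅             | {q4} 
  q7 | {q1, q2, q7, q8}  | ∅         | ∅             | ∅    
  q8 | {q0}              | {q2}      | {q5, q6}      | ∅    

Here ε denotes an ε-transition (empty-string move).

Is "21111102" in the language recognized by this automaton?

Yes

Start in {q0}.
Read '2': q0→{q5}; now {q5}.
Read '1': q5→{q8}; now {q8}.
Read '1': q8→{q2}; union {q2}; ε-closure = {q2, q3}.
Read '1': q2→{q6, q7}, q3→{q2}; union {q2, q6, q7}; ε-closure = {q2, q3, q4, q6, q7}.
Read '1': q2→{q6, q7}, q3→{q2}, q4→{q8}, q6→{q2}, q7→∅; union {q2, q6, q7, q8}; ε-closure = {q2, q3, q4, q6, q7, q8}.
Read '1': q2→{q6, q7}, q3→{q2}, q4→{q8}, q6→{q2}, q7→∅, q8→{q2}; union {q2, q6, q7, q8}; ε-closure = {q2, q3, q4, q6, q7, q8}.
Read '0': q2→{q8}, q3→∅, q4→{q1, q5, q7}, q6→{q3, q5}, q7→{q1, q2, q7, q8}, q8→{q0}; now {q0, q1, q2, q3, q5, q7, q8}.
Read '2': q0→{q5}, q1→{q2}, q2→{q7}, q3→{q0}, q5→{q2, q3, q4}, q7→∅, q8→{q5, q6}; now {q0, q2, q3, q4, q5, q6, q7}.
The final set {q0, q2, q3, q4, q5, q6, q7} contains the accepting state q7.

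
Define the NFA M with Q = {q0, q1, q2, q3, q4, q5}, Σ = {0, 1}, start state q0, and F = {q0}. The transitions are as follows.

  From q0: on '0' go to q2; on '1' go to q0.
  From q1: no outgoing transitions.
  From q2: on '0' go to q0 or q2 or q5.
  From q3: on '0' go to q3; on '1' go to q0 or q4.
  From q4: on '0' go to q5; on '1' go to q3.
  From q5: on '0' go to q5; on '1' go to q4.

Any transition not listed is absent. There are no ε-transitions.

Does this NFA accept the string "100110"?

No

Start in {q0}.
Read '1': {q0} → {q0}.
Read '0': {q0} → {q2}.
Read '0': {q2} → {q0, q2, q5}.
Read '1': {q0, q2, q5} → {q0, q4}.
Read '1': {q0, q4} → {q0, q3}.
Read '0': {q0, q3} → {q2, q3}.
The final set {q2, q3} contains no accepting state.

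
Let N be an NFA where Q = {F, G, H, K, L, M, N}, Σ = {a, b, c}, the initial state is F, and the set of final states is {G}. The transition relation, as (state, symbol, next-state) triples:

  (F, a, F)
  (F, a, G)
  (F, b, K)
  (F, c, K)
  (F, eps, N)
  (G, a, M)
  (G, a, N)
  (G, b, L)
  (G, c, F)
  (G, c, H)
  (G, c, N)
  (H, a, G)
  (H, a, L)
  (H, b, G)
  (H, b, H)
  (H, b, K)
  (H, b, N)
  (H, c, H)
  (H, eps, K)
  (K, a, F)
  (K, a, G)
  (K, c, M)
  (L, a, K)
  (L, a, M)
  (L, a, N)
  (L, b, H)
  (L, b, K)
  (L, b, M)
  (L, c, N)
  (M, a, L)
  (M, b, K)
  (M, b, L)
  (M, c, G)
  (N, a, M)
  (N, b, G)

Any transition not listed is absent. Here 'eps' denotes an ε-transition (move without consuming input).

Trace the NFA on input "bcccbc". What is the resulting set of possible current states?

Start: ε-closure({F}) = {F, N}.
Read 'b': {F, N} → {G, K}.
Read 'c': {G, K} → {F, H, K, M, N}.
Read 'c': {F, H, K, M, N} → {G, H, K, M}.
Read 'c': {G, H, K, M} → {F, G, H, K, M, N}.
Read 'b': {F, G, H, K, M, N} → {G, H, K, L, N}.
Read 'c': {G, H, K, L, N} → {F, H, K, M, N}.

{F, H, K, M, N}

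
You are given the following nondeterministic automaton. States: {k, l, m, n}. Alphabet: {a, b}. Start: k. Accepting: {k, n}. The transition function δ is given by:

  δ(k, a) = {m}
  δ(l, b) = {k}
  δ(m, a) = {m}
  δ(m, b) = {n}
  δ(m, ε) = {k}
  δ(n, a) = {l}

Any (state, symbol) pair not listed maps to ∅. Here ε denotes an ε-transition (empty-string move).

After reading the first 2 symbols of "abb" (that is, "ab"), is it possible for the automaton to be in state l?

No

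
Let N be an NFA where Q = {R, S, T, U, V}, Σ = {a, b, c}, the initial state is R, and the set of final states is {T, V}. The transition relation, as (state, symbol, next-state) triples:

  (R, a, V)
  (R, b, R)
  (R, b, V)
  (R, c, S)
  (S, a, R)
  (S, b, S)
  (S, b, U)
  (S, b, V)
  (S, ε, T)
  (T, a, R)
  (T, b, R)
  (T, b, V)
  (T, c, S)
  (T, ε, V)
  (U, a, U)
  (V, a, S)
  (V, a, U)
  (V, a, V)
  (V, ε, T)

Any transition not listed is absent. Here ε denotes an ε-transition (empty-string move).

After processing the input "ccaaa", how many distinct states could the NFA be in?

5

Start in {R}.
Read 'c': R→{S}; union {S}; ε-closure = {S, T, V}.
Read 'c': S→∅, T→{S}, V→∅; union {S}; ε-closure = {S, T, V}.
Read 'a': S→{R}, T→{R}, V→{S, U, V}; union {R, S, U, V}; ε-closure = {R, S, T, U, V}.
Read 'a': R→{V}, S→{R}, T→{R}, U→{U}, V→{S, U, V}; union {R, S, U, V}; ε-closure = {R, S, T, U, V}.
Read 'a': R→{V}, S→{R}, T→{R}, U→{U}, V→{S, U, V}; union {R, S, U, V}; ε-closure = {R, S, T, U, V}.
That set has 5 states.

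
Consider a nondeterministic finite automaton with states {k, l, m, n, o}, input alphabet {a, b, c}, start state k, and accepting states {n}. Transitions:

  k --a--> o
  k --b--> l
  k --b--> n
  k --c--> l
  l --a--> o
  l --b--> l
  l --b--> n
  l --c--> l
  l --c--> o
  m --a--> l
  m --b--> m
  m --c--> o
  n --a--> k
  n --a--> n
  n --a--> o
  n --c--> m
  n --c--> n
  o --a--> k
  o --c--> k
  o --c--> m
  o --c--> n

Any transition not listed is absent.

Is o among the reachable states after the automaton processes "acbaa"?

Yes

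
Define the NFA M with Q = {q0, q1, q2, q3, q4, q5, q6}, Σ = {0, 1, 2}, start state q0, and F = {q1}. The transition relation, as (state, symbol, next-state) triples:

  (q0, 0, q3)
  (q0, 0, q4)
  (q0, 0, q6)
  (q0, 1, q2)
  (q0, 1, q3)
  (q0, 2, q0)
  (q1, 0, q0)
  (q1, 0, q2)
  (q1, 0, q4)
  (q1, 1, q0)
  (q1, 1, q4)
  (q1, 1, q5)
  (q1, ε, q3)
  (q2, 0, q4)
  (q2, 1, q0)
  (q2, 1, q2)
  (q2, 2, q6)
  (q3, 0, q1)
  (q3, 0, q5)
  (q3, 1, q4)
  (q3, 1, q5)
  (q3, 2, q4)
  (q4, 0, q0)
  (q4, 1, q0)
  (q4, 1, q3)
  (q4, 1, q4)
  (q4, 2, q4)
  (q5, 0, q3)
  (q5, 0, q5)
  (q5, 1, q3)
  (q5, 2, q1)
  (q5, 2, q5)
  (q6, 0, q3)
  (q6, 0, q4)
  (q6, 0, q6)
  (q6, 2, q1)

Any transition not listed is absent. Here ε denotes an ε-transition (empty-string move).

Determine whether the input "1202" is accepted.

Yes

Start in {q0}.
Read '1': q0→{q2, q3}; now {q2, q3}.
Read '2': q2→{q6}, q3→{q4}; now {q4, q6}.
Read '0': q4→{q0}, q6→{q3, q4, q6}; now {q0, q3, q4, q6}.
Read '2': q0→{q0}, q3→{q4}, q4→{q4}, q6→{q1}; union {q0, q1, q4}; ε-closure = {q0, q1, q3, q4}.
The final set {q0, q1, q3, q4} contains the accepting state q1.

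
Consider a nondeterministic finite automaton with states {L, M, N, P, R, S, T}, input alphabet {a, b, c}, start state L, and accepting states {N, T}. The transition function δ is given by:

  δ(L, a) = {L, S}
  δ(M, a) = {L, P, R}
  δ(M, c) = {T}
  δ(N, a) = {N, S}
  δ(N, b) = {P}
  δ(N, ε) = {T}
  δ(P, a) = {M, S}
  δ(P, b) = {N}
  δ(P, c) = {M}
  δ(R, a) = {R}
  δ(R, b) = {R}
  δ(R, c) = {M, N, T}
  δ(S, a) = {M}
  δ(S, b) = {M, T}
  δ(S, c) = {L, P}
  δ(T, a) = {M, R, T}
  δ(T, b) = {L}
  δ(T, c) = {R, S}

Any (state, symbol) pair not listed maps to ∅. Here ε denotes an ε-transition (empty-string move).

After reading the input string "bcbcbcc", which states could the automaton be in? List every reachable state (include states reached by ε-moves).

∅

Start in {L}.
Read 'b': L→∅; now ∅.
The set is empty and remains empty for the remaining 6 symbols.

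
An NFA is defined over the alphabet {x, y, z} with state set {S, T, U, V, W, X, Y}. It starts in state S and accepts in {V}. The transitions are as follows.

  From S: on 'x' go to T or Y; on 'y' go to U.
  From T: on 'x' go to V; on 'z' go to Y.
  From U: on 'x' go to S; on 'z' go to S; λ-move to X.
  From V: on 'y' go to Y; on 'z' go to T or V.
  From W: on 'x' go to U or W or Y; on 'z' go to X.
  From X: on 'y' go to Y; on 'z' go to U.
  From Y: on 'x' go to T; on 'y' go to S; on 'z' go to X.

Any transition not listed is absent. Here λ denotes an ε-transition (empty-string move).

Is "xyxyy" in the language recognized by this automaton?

No

Start in {S}.
Read 'x': S→{T, Y}; now {T, Y}.
Read 'y': T→∅, Y→{S}; now {S}.
Read 'x': S→{T, Y}; now {T, Y}.
Read 'y': T→∅, Y→{S}; now {S}.
Read 'y': S→{U}; union {U}; ε-closure = {U, X}.
The final set {U, X} contains no accepting state.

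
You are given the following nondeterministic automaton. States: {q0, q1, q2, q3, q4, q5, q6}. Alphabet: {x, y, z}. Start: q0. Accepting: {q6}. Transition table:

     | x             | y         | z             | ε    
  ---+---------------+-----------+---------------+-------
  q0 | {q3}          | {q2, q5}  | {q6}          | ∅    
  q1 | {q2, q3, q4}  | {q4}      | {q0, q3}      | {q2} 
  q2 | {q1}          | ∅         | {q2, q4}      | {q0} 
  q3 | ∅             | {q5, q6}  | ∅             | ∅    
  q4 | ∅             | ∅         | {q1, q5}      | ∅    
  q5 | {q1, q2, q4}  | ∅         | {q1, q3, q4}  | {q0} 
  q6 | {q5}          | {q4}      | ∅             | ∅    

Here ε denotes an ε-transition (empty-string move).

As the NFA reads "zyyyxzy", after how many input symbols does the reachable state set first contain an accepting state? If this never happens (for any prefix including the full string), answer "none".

1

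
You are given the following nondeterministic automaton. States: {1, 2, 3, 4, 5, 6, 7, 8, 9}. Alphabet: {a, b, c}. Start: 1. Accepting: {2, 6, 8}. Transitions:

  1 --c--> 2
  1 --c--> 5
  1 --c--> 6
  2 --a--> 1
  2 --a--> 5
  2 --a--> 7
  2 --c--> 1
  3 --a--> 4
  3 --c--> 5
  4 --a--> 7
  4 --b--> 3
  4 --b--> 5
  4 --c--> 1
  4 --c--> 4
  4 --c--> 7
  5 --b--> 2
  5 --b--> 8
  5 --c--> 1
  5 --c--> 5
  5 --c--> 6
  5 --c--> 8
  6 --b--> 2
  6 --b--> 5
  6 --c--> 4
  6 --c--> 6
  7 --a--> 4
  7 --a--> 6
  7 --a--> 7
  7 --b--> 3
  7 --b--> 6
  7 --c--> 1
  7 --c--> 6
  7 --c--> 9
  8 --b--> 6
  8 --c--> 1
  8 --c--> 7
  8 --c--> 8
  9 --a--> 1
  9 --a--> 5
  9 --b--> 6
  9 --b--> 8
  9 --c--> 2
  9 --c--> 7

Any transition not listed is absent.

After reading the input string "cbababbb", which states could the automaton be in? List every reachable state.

{2, 5, 6, 8}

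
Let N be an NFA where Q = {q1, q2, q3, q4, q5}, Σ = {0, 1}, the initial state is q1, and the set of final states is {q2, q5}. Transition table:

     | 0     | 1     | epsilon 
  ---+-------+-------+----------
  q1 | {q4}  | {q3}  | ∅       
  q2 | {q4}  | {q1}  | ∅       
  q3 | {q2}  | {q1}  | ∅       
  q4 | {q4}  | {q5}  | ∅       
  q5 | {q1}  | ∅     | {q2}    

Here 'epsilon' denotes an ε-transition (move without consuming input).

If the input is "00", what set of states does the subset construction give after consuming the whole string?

{q4}

Start in {q1}.
Read '0': q1→{q4}; now {q4}.
Read '0': q4→{q4}; now {q4}.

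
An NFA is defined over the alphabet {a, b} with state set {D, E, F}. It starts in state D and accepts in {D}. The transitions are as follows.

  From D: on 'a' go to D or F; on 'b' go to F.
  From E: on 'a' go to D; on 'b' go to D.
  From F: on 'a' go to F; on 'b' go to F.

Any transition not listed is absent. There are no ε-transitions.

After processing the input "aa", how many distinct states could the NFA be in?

2

Start in {D}.
Read 'a': D→{D, F}; now {D, F}.
Read 'a': D→{D, F}, F→{F}; now {D, F}.
That set has 2 states.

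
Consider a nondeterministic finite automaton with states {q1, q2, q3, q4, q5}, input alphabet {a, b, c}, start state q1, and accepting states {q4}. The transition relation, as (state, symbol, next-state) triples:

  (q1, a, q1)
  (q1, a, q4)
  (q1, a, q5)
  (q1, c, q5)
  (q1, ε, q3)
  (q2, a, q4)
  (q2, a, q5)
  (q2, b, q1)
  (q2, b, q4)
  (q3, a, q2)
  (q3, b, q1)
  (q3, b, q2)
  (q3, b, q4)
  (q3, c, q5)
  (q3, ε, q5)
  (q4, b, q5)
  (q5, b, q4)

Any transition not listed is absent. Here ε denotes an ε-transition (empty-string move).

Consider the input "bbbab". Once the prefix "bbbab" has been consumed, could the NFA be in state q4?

Yes

Start: ε-closure({q1}) = {q1, q3, q5}.
Read 'b': {q1, q3, q5} → {q1, q2, q3, q4, q5}.
Read 'b': {q1, q2, q3, q4, q5} → {q1, q2, q3, q4, q5}.
Read 'b': {q1, q2, q3, q4, q5} → {q1, q2, q3, q4, q5}.
Read 'a': {q1, q2, q3, q4, q5} → {q1, q2, q3, q4, q5}.
Read 'b': {q1, q2, q3, q4, q5} → {q1, q2, q3, q4, q5}.
State q4 is in {q1, q2, q3, q4, q5}.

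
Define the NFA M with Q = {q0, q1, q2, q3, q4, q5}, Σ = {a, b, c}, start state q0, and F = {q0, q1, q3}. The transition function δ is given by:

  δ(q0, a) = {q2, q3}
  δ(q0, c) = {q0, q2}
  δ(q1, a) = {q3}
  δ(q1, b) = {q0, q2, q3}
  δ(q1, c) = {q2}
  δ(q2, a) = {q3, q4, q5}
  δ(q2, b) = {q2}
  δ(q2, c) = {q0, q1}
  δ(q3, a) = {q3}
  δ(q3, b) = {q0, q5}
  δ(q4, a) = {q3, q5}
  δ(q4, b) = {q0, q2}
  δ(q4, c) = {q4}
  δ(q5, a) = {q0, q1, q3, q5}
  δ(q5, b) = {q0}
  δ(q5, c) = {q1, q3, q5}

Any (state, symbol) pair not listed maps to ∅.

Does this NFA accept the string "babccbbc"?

No

Start in {q0}.
Read 'b': {q0} → ∅.
The set is empty and remains empty for the remaining 7 symbols.
The final set ∅ contains no accepting state.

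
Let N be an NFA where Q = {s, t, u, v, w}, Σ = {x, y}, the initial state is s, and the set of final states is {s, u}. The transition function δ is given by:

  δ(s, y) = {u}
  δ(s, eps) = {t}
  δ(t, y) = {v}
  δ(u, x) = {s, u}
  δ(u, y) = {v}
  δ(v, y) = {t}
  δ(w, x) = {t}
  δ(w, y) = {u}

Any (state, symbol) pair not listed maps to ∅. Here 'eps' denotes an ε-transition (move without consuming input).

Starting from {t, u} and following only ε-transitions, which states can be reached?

{t, u}

Begin with {t, u}.
No ε-moves leave this set, so the closure equals the set itself.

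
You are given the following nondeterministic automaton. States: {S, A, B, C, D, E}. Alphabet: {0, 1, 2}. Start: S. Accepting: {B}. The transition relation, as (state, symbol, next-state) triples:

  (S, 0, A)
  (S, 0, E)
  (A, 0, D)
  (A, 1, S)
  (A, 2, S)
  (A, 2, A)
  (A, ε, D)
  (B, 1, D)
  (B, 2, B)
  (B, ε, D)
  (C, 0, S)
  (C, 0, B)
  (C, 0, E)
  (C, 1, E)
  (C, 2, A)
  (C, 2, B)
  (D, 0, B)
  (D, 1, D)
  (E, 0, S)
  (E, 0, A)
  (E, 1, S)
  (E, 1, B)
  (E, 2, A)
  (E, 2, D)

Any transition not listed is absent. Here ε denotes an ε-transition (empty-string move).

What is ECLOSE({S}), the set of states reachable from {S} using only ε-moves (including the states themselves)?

{S}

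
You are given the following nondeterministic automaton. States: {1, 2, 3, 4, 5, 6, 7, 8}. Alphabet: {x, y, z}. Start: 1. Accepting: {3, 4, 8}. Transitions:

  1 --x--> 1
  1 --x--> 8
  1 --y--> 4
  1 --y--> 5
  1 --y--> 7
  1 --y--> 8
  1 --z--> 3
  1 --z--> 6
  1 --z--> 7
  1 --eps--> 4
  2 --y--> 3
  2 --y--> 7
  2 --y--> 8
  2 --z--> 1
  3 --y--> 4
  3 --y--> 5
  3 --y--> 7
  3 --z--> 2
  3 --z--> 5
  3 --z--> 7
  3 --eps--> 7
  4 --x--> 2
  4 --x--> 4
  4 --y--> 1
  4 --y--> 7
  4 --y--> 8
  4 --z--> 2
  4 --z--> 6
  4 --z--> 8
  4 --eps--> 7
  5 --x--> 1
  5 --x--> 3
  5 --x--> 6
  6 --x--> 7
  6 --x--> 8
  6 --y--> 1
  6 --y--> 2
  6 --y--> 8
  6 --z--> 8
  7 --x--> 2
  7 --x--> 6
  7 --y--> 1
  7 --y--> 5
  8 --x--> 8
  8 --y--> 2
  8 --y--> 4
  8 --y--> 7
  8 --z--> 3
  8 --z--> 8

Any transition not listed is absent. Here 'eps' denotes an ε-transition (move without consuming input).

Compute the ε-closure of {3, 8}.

{3, 7, 8}

Begin with {3, 8}.
ε-move 3 → 7; add 7.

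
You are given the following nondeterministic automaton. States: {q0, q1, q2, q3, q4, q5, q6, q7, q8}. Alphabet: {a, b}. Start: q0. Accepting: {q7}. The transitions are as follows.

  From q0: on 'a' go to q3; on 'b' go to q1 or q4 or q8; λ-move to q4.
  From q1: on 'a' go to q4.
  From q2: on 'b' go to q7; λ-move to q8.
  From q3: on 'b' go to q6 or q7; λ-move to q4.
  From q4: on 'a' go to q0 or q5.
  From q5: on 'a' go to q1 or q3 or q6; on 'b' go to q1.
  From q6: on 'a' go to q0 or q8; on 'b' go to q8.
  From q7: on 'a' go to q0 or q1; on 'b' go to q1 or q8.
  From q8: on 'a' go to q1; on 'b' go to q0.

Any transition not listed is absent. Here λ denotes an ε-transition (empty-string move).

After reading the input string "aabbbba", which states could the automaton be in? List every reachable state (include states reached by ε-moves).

Start: ε-closure({q0}) = {q0, q4}.
Read 'a': {q0, q4} → {q0, q3, q4, q5}.
Read 'a': {q0, q3, q4, q5} → {q0, q1, q3, q4, q5, q6}.
Read 'b': {q0, q1, q3, q4, q5, q6} → {q1, q4, q6, q7, q8}.
Read 'b': {q1, q4, q6, q7, q8} → {q0, q1, q4, q8}.
Read 'b': {q0, q1, q4, q8} → {q0, q1, q4, q8}.
Read 'b': {q0, q1, q4, q8} → {q0, q1, q4, q8}.
Read 'a': {q0, q1, q4, q8} → {q0, q1, q3, q4, q5}.

{q0, q1, q3, q4, q5}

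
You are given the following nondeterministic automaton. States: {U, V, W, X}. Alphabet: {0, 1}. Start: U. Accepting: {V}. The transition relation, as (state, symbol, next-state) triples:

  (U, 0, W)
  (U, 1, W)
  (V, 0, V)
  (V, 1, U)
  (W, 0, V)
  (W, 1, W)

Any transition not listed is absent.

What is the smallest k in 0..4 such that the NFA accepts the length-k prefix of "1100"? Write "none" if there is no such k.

3

Start in {U}.
Read '1': {U} → {W}.
Read '1': {W} → {W}.
Read '0': {W} → {V}.
None of the earlier sets intersect F, but {V} does.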